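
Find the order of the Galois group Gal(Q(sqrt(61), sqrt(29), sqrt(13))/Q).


The 3 square roots of distinct primes are multiplicatively independent over Q,
so [K:Q] = 2^3 and Gal(K/Q) is isomorphic to (Z/2Z)^3.
|Gal| = 2^3 = 8

8


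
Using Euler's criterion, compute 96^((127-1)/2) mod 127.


p = 127 is prime and the exponent is (p-1)/2 = 63, so by Euler's criterion 96^63 = (96/127) = +1 or -1 mod 127.
Compute by square-and-multiply:
  63 = 32 + 16 + 8 + 4 + 2 + 1 (binary 111111)
  Repeated squaring mod 127: 96^1 = 96, 96^2 = 72, 96^4 = 104, 96^8 = 21, 96^16 = 60, 96^32 = 44
  96^63 = 96^32 * 96^16 * 96^8 * 96^4 * 96^2 * 96^1 = 44 * 60 * 21 * 104 * 72 * 96 mod 127
    44 * 60 = 2640 = 100 mod 127
    100 * 21 = 2100 = 68 mod 127
    68 * 104 = 7072 = 87 mod 127
    87 * 72 = 6264 = 41 mod 127
    41 * 96 = 3936 = 126 mod 127
  96^63 = 126 mod 127
Result 126 = p - 1 = -1 mod 127: 96 is a quadratic non-residue mod 127. As a residue in [0, p-1] the value is 126.
96^63 mod 127 = 126

126


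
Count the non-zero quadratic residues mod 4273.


For prime p, the number of non-zero quadratic residues is (p-1)/2.
= (4273-1)/2
= 2136

2136


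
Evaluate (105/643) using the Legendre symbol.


p = 643 is prime, so compute (105/643) with the reciprocity algorithm (Jacobi-symbol steps: pull out 2s via (2/n), flip via reciprocity, reduce):
  reciprocity: (105/643) -> +(643/105)
  reduce: (13/105)
  reciprocity: (13/105) -> +(105/13)
  reduce: (1/13)
  (1/13) = 1
Product of signs = 1
(105/643) = 1

1


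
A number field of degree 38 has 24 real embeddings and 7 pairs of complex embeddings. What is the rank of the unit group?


By Dirichlet's unit theorem:
rank = r1 + r2 - 1
= 24 + 7 - 1
= 30

30


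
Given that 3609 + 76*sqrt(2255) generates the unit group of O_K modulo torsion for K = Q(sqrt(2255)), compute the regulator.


epsilon = 3609 + 76*sqrt(2255)
= 7217.9999
R = ln(7217.9999)
= 8.8843

8.8843


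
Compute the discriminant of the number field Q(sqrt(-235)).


For K = Q(sqrt(d)) with d squarefree: disc(K) = d if d = 1 mod 4, and disc(K) = 4d if d = 2 or 3 mod 4.
Here d = -235, and d mod 4 = 1.
d = 1 mod 4 (O_K = Z[(1+sqrt(d))/2]), so disc(K) = d = -235

-235


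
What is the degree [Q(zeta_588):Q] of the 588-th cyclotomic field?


The degree equals Euler's totient phi(588).
588 = 2^2 * 3 * 7^2
phi(588) = 168

168


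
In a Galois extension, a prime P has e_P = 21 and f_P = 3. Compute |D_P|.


|D_P| = e * f
= 21 * 3
= 63

63


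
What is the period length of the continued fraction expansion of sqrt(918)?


Run the CF algorithm for sqrt(918).
a_0 = floor(sqrt(918)) = 30; set m_0=0, q_0=1.
Recurrence: m' = q*a - m,  q' = (d - m'^2)/q,  a' = floor((a_0 + m')/q').
  step 1: m=30, q=18, a=3
  step 2: m=24, q=19, a=2
  step 3: m=14, q=38, a=1
  step 4: m=24, q=9, a=6
  step 5: m=30, q=2, a=30
  step 6: m=30, q=9, a=6
  step 7: m=24, q=38, a=1
  step 8: m=14, q=19, a=2
  step 9: m=24, q=18, a=3
  step 10: m=30, q=1, a=60
a_10 = 2*a_0 = 60, so the period closes here.
sqrt(918) = [30; 3, 2, 1, 6, 30, 6, 1, 2, 3, 60]
Period length = 10

10


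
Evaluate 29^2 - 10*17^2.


x^2 - d*y^2
= 29^2 - 10*17^2
= 841 - 2890
= -2049

-2049


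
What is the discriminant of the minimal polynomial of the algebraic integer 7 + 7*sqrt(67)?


The element 7 + 7*sqrt(67) has minimal polynomial:
x^2 - 14*x - 3234
Discriminant = (-14)^2 - 4*(-3234)
= 196 + 12936
= 13132

13132


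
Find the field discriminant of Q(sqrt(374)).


For K = Q(sqrt(d)) with d squarefree: disc(K) = d if d = 1 mod 4, and disc(K) = 4d if d = 2 or 3 mod 4.
Here d = 374, and d mod 4 = 2.
d = 2 mod 4, not 1 (O_K = Z[sqrt(d)]), so disc(K) = 4d = 4 * (374) = 1496

1496


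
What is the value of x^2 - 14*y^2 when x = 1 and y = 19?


x^2 - d*y^2
= 1^2 - 14*19^2
= 1 - 5054
= -5053

-5053


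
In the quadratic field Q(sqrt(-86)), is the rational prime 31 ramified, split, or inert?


K = Q(sqrt(-86)). Since d mod 4 = 2, disc(K) = -344.
Check p | disc: -344 mod 31 = 28.
p does not divide disc. Compute Legendre symbol (d/p):
7^((31-1)/2) mod 31 = 1
(d/p) = 1, so p splits: (p) = P*P' with e=1, f=1, g=2.
Therefore p is split.

split


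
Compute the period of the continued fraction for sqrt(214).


Run the CF algorithm for sqrt(214).
a_0 = floor(sqrt(214)) = 14; set m_0=0, q_0=1.
Recurrence: m' = q*a - m,  q' = (d - m'^2)/q,  a' = floor((a_0 + m')/q').
  step 1: m=14, q=18, a=1
  step 2: m=4, q=11, a=1
  step 3: m=7, q=15, a=1
  step 4: m=8, q=10, a=2
  step 5: m=12, q=7, a=3
  step 6: m=9, q=19, a=1
  step 7: m=10, q=6, a=4
  step 8: m=14, q=3, a=9
  step 9: m=13, q=15, a=1
  step 10: m=2, q=14, a=1
  step 11: m=12, q=5, a=5
  step 12: m=13, q=9, a=3
  step 13: m=14, q=2, a=14
  step 14: m=14, q=9, a=3
  step 15: m=13, q=5, a=5
  step 16: m=12, q=14, a=1
  step 17: m=2, q=15, a=1
  step 18: m=13, q=3, a=9
  step 19: m=14, q=6, a=4
  step 20: m=10, q=19, a=1
  step 21: m=9, q=7, a=3
  step 22: m=12, q=10, a=2
  step 23: m=8, q=15, a=1
  step 24: m=7, q=11, a=1
  step 25: m=4, q=18, a=1
  step 26: m=14, q=1, a=28
a_26 = 2*a_0 = 28, so the period closes here.
sqrt(214) = [14; 1, 1, 1, 2, 3, 1, 4, 9, 1, 1, 5, 3, 14, 3, 5, 1, 1, 9, 4, 1, 3, 2, 1, 1, 1, 28]
Period length = 26

26


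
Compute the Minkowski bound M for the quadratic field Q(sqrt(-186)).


d = -186, d mod 4 = 2, so disc(K) = 4d = -744; |disc(K)| = 744
Imaginary quadratic field, so n = 2, s = r2 = 1, r1 = 0
M = (n!/n^n) * (4/pi)^s * sqrt(|disc(K)|) = (2!/2^2) * (4/pi)^1 * sqrt(744)
= 0.5 * 1.273240 * 27.276363
= 17.3647

17.3647


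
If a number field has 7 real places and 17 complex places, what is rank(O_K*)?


By Dirichlet's unit theorem:
rank = r1 + r2 - 1
= 7 + 17 - 1
= 23

23


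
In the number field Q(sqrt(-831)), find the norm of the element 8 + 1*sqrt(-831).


N(a + b*sqrt(d)) = a^2 - d*b^2
= (8)^2 - (-831)*(1)^2
= 64 + 831
= 895

895


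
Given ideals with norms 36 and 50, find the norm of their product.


N(IJ) = N(I) * N(J)
= 36 * 50
= 1800

1800


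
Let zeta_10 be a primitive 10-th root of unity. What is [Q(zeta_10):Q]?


The degree equals Euler's totient phi(10).
10 = 2 * 5
phi(10) = 4

4


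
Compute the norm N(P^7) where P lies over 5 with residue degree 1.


N(P^a) = p^(a*f)
= 5^(7*1)
= 5^7
= 78125

78125


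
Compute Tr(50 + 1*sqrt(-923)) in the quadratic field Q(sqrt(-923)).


Tr(a + b*sqrt(d)) = (a + b*sqrt(d)) + (a - b*sqrt(d)) = 2a
= 2 * (50)
= 100

100


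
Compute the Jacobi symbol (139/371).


Compute (139/371) via quadratic reciprocity:
  reciprocity: (139/371) -> -(371/139)
  reduce: (93/139)
  reciprocity: (93/139) -> +(139/93)
  reduce: (46/93)
  pull out 2: (2/93) = -1  (since 93 mod 8 = 5)
  reciprocity: (23/93) -> +(93/23)
  reduce: (1/23)
  (1/23) = 1
Product of signs = 1

1


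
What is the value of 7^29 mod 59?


p = 59 is prime and the exponent is (p-1)/2 = 29, so by Euler's criterion 7^29 = (7/59) = +1 or -1 mod 59.
Compute by square-and-multiply:
  29 = 16 + 8 + 4 + 1 (binary 11101)
  Repeated squaring mod 59: 7^1 = 7, 7^2 = 49, 7^4 = 41, 7^8 = 29, 7^16 = 15
  7^29 = 7^16 * 7^8 * 7^4 * 7^1 = 15 * 29 * 41 * 7 mod 59
    15 * 29 = 435 = 22 mod 59
    22 * 41 = 902 = 17 mod 59
    17 * 7 = 119 = 1 mod 59
  7^29 = 1 mod 59
Result 1: 7 is a quadratic residue mod 59.
7^29 mod 59 = 1

1


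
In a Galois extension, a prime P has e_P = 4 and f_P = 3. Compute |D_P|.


|D_P| = e * f
= 4 * 3
= 12

12


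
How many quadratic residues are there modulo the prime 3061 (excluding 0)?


For prime p, the number of non-zero quadratic residues is (p-1)/2.
= (3061-1)/2
= 1530

1530


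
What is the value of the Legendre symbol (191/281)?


p = 281 is prime, so compute (191/281) with the reciprocity algorithm (Jacobi-symbol steps: pull out 2s via (2/n), flip via reciprocity, reduce):
  reciprocity: (191/281) -> +(281/191)
  reduce: (90/191)
  pull out 2: (2/191) = +1  (since 191 mod 8 = 7)
  reciprocity: (45/191) -> +(191/45)
  reduce: (11/45)
  reciprocity: (11/45) -> +(45/11)
  reduce: (1/11)
  (1/11) = 1
Product of signs = 1
(191/281) = 1

1


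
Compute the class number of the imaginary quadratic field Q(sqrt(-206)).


K = Q(sqrt(-206)). d mod 4 = 2, so D = disc(K) = 4d = -824
h(K) equals the number of primitive reduced positive-definite forms (a, b, c) = a*x^2 + b*x*y + c*y^2 with b^2 - 4ac = D,
where reduced means |b| <= a <= c, with b >= 0 whenever |b| = a or a = c, and primitive means gcd(a, b, c) = 1.
Reduced forces 3a^2 <= |D| = 824, so 1 <= a <= 16; b must have the parity of D, and c = (b^2 - D)/(4a) must be an integer >= a.
Enumerate a = 1..16, b in [-a, a]:
  a=1: (1, 0, 206)  [1]
  a=2: (2, 0, 103)  [1]
  a=3: (3, -2, 69), (3, 2, 69)  [2]
  a=4: none
  a=5: (5, -4, 42), (5, 4, 42)  [2]
  a=6: (6, -4, 35), (6, 4, 35)  [2]
  a=7: (7, -4, 30), (7, 4, 30)  [2]
  a=8: none
  a=9: (9, -2, 23), (9, 2, 23)  [2]
  a=10: (10, -4, 21), (10, 4, 21)  [2]
  a=11: (11, -10, 21), (11, 10, 21)  [2]
  a=12..13: none
  a=14: (14, -4, 15), (14, 4, 15)  [2]
  a=15: (15, -14, 17), (15, 14, 17)  [2]
  a=16: none
Total reduced forms: 1 + 1 + 2 + 2 + 2 + 2 + 2 + 2 + 2 + 2 + 2 = 20
h = 20

20


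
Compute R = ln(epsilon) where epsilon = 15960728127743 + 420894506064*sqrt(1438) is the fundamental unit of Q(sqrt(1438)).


epsilon = 15960728127743 + 420894506064*sqrt(1438)
= 3.1921e+13
R = ln(3.1921e+13)
= 31.0943

31.0943


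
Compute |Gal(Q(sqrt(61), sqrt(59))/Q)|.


The 2 square roots of distinct primes are multiplicatively independent over Q,
so [K:Q] = 2^2 and Gal(K/Q) is isomorphic to (Z/2Z)^2.
|Gal| = 2^2 = 4

4


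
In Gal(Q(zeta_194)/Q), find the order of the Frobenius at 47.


The Frobenius at p in Gal(Q(zeta_n)/Q) = (Z/nZ)* is the class of p, so its order is ord_194(47), the smallest k >= 1 with 47^k = 1 mod 194.
n = 194 = 2 * 97, phi(194) = 96; the order divides phi(n).
Divisors of 96: 1, 2, 3, 4, 6, 8, 12, 16, 24, 32, 48, 96
Repeated squaring mod 194: 47^1 = 47, 47^2 = 75, 47^4 = 193, 47^8 = 1, 47^16 = 1, 47^32 = 1, 47^64 = 1
Test divisors in increasing order:
  k=1: 47^1 = 47 mod 194
  k=2: 47^2 = 75 mod 194
  k=3: 47^3 = 75 * 47 = 33 mod 194
  k=4: 47^4 = 193 mod 194
  k=6: 47^6 = 193 * 75 = 119 mod 194
  k=8: 47^8 = 1 mod 194  <- first divisor giving 1
Order = 8

8


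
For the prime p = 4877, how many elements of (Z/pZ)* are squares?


For prime p, the number of non-zero quadratic residues is (p-1)/2.
= (4877-1)/2
= 2438

2438


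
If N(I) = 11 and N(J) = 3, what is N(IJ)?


N(IJ) = N(I) * N(J)
= 11 * 3
= 33

33


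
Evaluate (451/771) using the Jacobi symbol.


Compute (451/771) via quadratic reciprocity:
  reciprocity: (451/771) -> -(771/451)
  reduce: (320/451)
  pull out 2: (2/451) = -1  (since 451 mod 8 = 3)
  pull out 2: (2/451) = -1  (since 451 mod 8 = 3)
  pull out 2: (2/451) = -1  (since 451 mod 8 = 3)
  pull out 2: (2/451) = -1  (since 451 mod 8 = 3)
  pull out 2: (2/451) = -1  (since 451 mod 8 = 3)
  pull out 2: (2/451) = -1  (since 451 mod 8 = 3)
  reciprocity: (5/451) -> +(451/5)
  reduce: (1/5)
  (1/5) = 1
Product of signs = -1

-1


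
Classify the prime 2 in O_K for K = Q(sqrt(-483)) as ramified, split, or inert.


K = Q(sqrt(-483)). Since d mod 4 = 1, disc(K) = -483.
Check p | disc: -483 mod 2 = 1.
p=2 does not divide disc (d is 1 mod 4). 2 splits iff d = 1 mod 8.
d mod 8 = 5, so (d/2) = -1.
(d/p) = -1, so p is inert: (p) stays prime with e=1, f=2, g=1.
Therefore p is inert.

inert


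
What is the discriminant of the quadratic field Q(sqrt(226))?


For K = Q(sqrt(d)) with d squarefree: disc(K) = d if d = 1 mod 4, and disc(K) = 4d if d = 2 or 3 mod 4.
Here d = 226, and d mod 4 = 2.
d = 2 mod 4, not 1 (O_K = Z[sqrt(d)]), so disc(K) = 4d = 4 * (226) = 904

904


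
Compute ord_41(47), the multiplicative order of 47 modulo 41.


We want ord_41(47), the smallest k >= 1 with 47^k = 1 mod 41.
n = 41 = 41, phi(41) = 40; the order divides phi(n).
Divisors of 40: 1, 2, 4, 5, 8, 10, 20, 40
Repeated squaring mod 41: 47^1 = 6, 47^2 = 36, 47^4 = 25, 47^8 = 10, 47^16 = 18, 47^32 = 37
Test divisors in increasing order:
  k=1: 47^1 = 6 mod 41
  k=2: 47^2 = 36 mod 41
  k=4: 47^4 = 25 mod 41
  k=5: 47^5 = 25 * 6 = 27 mod 41
  k=8: 47^8 = 10 mod 41
  k=10: 47^10 = 10 * 36 = 32 mod 41
  k=20: 47^20 = 18 * 25 = 40 mod 41
  k=40: 47^40 = 37 * 10 = 1 mod 41  <- first divisor giving 1
Order = 40

40


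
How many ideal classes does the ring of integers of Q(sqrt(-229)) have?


K = Q(sqrt(-229)). d mod 4 = 3, so D = disc(K) = 4d = -916
h(K) equals the number of primitive reduced positive-definite forms (a, b, c) = a*x^2 + b*x*y + c*y^2 with b^2 - 4ac = D,
where reduced means |b| <= a <= c, with b >= 0 whenever |b| = a or a = c, and primitive means gcd(a, b, c) = 1.
Reduced forces 3a^2 <= |D| = 916, so 1 <= a <= 17; b must have the parity of D, and c = (b^2 - D)/(4a) must be an integer >= a.
Enumerate a = 1..17, b in [-a, a]:
  a=1: (1, 0, 229)  [1]
  a=2: (2, 2, 115)  [1]
  a=3..4: none
  a=5: (5, -2, 46), (5, 2, 46)  [2]
  a=6: none
  a=7: (7, -6, 34), (7, 6, 34)  [2]
  a=8..9: none
  a=10: (10, -2, 23), (10, 2, 23)  [2]
  a=11..13: none
  a=14: (14, -6, 17), (14, 6, 17)  [2]
  a=15..17: none
Total reduced forms: 1 + 1 + 2 + 2 + 2 + 2 = 10
h = 10

10


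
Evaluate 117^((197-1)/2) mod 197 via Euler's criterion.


p = 197 is prime and the exponent is (p-1)/2 = 98, so by Euler's criterion 117^98 = (117/197) = +1 or -1 mod 197.
Compute by square-and-multiply:
  98 = 64 + 32 + 2 (binary 1100010)
  Repeated squaring mod 197: 117^1 = 117, 117^2 = 96, 117^4 = 154, 117^8 = 76, 117^16 = 63, 117^32 = 29, 117^64 = 53
  117^98 = 117^64 * 117^32 * 117^2 = 53 * 29 * 96 mod 197
    53 * 29 = 1537 = 158 mod 197
    158 * 96 = 15168 = 196 mod 197
  117^98 = 196 mod 197
Result 196 = p - 1 = -1 mod 197: 117 is a quadratic non-residue mod 197. As a residue in [0, p-1] the value is 196.
117^98 mod 197 = 196

196


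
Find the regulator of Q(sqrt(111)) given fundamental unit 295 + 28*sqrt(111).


epsilon = 295 + 28*sqrt(111)
= 589.9983
R = ln(589.9983)
= 6.3801

6.3801


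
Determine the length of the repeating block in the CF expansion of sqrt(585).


Run the CF algorithm for sqrt(585).
a_0 = floor(sqrt(585)) = 24; set m_0=0, q_0=1.
Recurrence: m' = q*a - m,  q' = (d - m'^2)/q,  a' = floor((a_0 + m')/q').
  step 1: m=24, q=9, a=5
  step 2: m=21, q=16, a=2
  step 3: m=11, q=29, a=1
  step 4: m=18, q=9, a=4
  step 5: m=18, q=29, a=1
  step 6: m=11, q=16, a=2
  step 7: m=21, q=9, a=5
  step 8: m=24, q=1, a=48
a_8 = 2*a_0 = 48, so the period closes here.
sqrt(585) = [24; 5, 2, 1, 4, 1, 2, 5, 48]
Period length = 8

8


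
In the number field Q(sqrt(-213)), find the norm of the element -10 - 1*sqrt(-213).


N(a + b*sqrt(d)) = a^2 - d*b^2
= (-10)^2 - (-213)*(-1)^2
= 100 + 213
= 313

313


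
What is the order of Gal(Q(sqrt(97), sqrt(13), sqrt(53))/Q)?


The 3 square roots of distinct primes are multiplicatively independent over Q,
so [K:Q] = 2^3 and Gal(K/Q) is isomorphic to (Z/2Z)^3.
|Gal| = 2^3 = 8

8


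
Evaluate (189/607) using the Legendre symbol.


p = 607 is prime, so compute (189/607) with the reciprocity algorithm (Jacobi-symbol steps: pull out 2s via (2/n), flip via reciprocity, reduce):
  reciprocity: (189/607) -> +(607/189)
  reduce: (40/189)
  pull out 2: (2/189) = -1  (since 189 mod 8 = 5)
  pull out 2: (2/189) = -1  (since 189 mod 8 = 5)
  pull out 2: (2/189) = -1  (since 189 mod 8 = 5)
  reciprocity: (5/189) -> +(189/5)
  reduce: (4/5)
  pull out 2: (2/5) = -1  (since 5 mod 8 = 5)
  pull out 2: (2/5) = -1  (since 5 mod 8 = 5)
  (1/5) = 1
Product of signs = -1
(189/607) = -1

-1


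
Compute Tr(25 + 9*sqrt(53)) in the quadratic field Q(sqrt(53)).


Tr(a + b*sqrt(d)) = (a + b*sqrt(d)) + (a - b*sqrt(d)) = 2a
= 2 * (25)
= 50

50


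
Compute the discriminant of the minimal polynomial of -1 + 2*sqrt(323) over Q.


The element -1 + 2*sqrt(323) has minimal polynomial:
x^2 + 2*x - 1291
Discriminant = (2)^2 - 4*(-1291)
= 4 + 5164
= 5168

5168


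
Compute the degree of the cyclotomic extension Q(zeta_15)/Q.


The degree equals Euler's totient phi(15).
15 = 3 * 5
phi(15) = 8

8


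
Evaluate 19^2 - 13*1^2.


x^2 - d*y^2
= 19^2 - 13*1^2
= 361 - 13
= 348

348


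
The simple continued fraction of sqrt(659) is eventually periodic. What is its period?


Run the CF algorithm for sqrt(659).
a_0 = floor(sqrt(659)) = 25; set m_0=0, q_0=1.
Recurrence: m' = q*a - m,  q' = (d - m'^2)/q,  a' = floor((a_0 + m')/q').
  step 1: m=25, q=34, a=1
  step 2: m=9, q=17, a=2
  step 3: m=25, q=2, a=25
  step 4: m=25, q=17, a=2
  step 5: m=9, q=34, a=1
  step 6: m=25, q=1, a=50
a_6 = 2*a_0 = 50, so the period closes here.
sqrt(659) = [25; 1, 2, 25, 2, 1, 50]
Period length = 6

6


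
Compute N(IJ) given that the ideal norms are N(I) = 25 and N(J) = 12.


N(IJ) = N(I) * N(J)
= 25 * 12
= 300

300


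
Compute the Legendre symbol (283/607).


p = 607 is prime, so compute (283/607) with the reciprocity algorithm (Jacobi-symbol steps: pull out 2s via (2/n), flip via reciprocity, reduce):
  reciprocity: (283/607) -> -(607/283)
  reduce: (41/283)
  reciprocity: (41/283) -> +(283/41)
  reduce: (37/41)
  reciprocity: (37/41) -> +(41/37)
  reduce: (4/37)
  pull out 2: (2/37) = -1  (since 37 mod 8 = 5)
  pull out 2: (2/37) = -1  (since 37 mod 8 = 5)
  (1/37) = 1
Product of signs = -1
(283/607) = -1

-1


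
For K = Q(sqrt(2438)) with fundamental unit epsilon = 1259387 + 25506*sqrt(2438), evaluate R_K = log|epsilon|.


epsilon = 1259387 + 25506*sqrt(2438)
= 2.5188e+06
R = ln(2.5188e+06)
= 14.7393

14.7393


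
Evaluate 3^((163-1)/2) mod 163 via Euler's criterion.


p = 163 is prime and the exponent is (p-1)/2 = 81, so by Euler's criterion 3^81 = (3/163) = +1 or -1 mod 163.
Compute by square-and-multiply:
  81 = 64 + 16 + 1 (binary 1010001)
  Repeated squaring mod 163: 3^1 = 3, 3^2 = 9, 3^4 = 81, 3^8 = 41, 3^16 = 51, 3^32 = 156, 3^64 = 49
  3^81 = 3^64 * 3^16 * 3^1 = 49 * 51 * 3 mod 163
    49 * 51 = 2499 = 54 mod 163
    54 * 3 = 162 = 162 mod 163
  3^81 = 162 mod 163
Result 162 = p - 1 = -1 mod 163: 3 is a quadratic non-residue mod 163. As a residue in [0, p-1] the value is 162.
3^81 mod 163 = 162

162


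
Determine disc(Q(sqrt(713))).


For K = Q(sqrt(d)) with d squarefree: disc(K) = d if d = 1 mod 4, and disc(K) = 4d if d = 2 or 3 mod 4.
Here d = 713, and d mod 4 = 1.
d = 1 mod 4 (O_K = Z[(1+sqrt(d))/2]), so disc(K) = d = 713

713


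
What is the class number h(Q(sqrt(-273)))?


K = Q(sqrt(-273)). d mod 4 = 3, so D = disc(K) = 4d = -1092
h(K) equals the number of primitive reduced positive-definite forms (a, b, c) = a*x^2 + b*x*y + c*y^2 with b^2 - 4ac = D,
where reduced means |b| <= a <= c, with b >= 0 whenever |b| = a or a = c, and primitive means gcd(a, b, c) = 1.
Reduced forces 3a^2 <= |D| = 1092, so 1 <= a <= 19; b must have the parity of D, and c = (b^2 - D)/(4a) must be an integer >= a.
Enumerate a = 1..19, b in [-a, a]:
  a=1: (1, 0, 273)  [1]
  a=2: (2, 2, 137)  [1]
  a=3: (3, 0, 91)  [1]
  a=4..5: none
  a=6: (6, 6, 47)  [1]
  a=7: (7, 0, 39)  [1]
  a=8..12: none
  a=13: (13, 0, 21)  [1]
  a=14: (14, 14, 23)  [1]
  a=15..16: none
  a=17: (17, 8, 17)  [1]
  a=18..19: none
Total reduced forms: 1 + 1 + 1 + 1 + 1 + 1 + 1 + 1 = 8
h = 8

8


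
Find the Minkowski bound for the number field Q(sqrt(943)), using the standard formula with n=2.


d = 943, d mod 4 = 3, so disc(K) = 4d = 3772; |disc(K)| = 3772
Real quadratic field, so n = 2, s = r2 = 0, r1 = 2
M = (n!/n^n) * (4/pi)^s * sqrt(|disc(K)|) = (2!/2^2) * (4/pi)^0 * sqrt(3772)
= 0.5 * 1.000000 * 61.416610
= 30.7083

30.7083


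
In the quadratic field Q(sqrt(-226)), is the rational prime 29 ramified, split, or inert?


K = Q(sqrt(-226)). Since d mod 4 = 2, disc(K) = -904.
Check p | disc: -904 mod 29 = 24.
p does not divide disc. Compute Legendre symbol (d/p):
6^((29-1)/2) mod 29 = 1
(d/p) = 1, so p splits: (p) = P*P' with e=1, f=1, g=2.
Therefore p is split.

split


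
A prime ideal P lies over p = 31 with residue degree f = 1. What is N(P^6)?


N(P^a) = p^(a*f)
= 31^(6*1)
= 31^6
= 887503681

887503681


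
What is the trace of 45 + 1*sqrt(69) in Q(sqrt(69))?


Tr(a + b*sqrt(d)) = (a + b*sqrt(d)) + (a - b*sqrt(d)) = 2a
= 2 * (45)
= 90

90


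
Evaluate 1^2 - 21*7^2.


x^2 - d*y^2
= 1^2 - 21*7^2
= 1 - 1029
= -1028

-1028


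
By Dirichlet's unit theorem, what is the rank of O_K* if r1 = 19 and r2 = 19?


By Dirichlet's unit theorem:
rank = r1 + r2 - 1
= 19 + 19 - 1
= 37

37


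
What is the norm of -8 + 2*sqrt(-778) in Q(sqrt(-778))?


N(a + b*sqrt(d)) = a^2 - d*b^2
= (-8)^2 - (-778)*(2)^2
= 64 + 3112
= 3176

3176


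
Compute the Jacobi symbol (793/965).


Compute (793/965) via quadratic reciprocity:
  reciprocity: (793/965) -> +(965/793)
  reduce: (172/793)
  pull out 2: (2/793) = +1  (since 793 mod 8 = 1)
  pull out 2: (2/793) = +1  (since 793 mod 8 = 1)
  reciprocity: (43/793) -> +(793/43)
  reduce: (19/43)
  reciprocity: (19/43) -> -(43/19)
  reduce: (5/19)
  reciprocity: (5/19) -> +(19/5)
  reduce: (4/5)
  pull out 2: (2/5) = -1  (since 5 mod 8 = 5)
  pull out 2: (2/5) = -1  (since 5 mod 8 = 5)
  (1/5) = 1
Product of signs = -1

-1


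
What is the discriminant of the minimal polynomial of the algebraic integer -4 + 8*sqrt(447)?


The element -4 + 8*sqrt(447) has minimal polynomial:
x^2 + 8*x - 28592
Discriminant = (8)^2 - 4*(-28592)
= 64 + 114368
= 114432

114432


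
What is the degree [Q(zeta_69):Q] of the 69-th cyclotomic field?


The degree equals Euler's totient phi(69).
69 = 3 * 23
phi(69) = 44

44


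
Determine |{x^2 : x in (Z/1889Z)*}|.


For prime p, the number of non-zero quadratic residues is (p-1)/2.
= (1889-1)/2
= 944

944


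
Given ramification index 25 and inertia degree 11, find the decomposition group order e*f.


|D_P| = e * f
= 25 * 11
= 275

275


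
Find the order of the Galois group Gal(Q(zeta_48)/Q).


|Gal(Q(zeta_48)/Q)| = phi(48)
= 16

16


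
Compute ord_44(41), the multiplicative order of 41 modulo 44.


We want ord_44(41), the smallest k >= 1 with 41^k = 1 mod 44.
n = 44 = 2^2 * 11, phi(44) = 20; the order divides phi(n).
Divisors of 20: 1, 2, 4, 5, 10, 20
Repeated squaring mod 44: 41^1 = 41, 41^2 = 9, 41^4 = 37, 41^8 = 5, 41^16 = 25
Test divisors in increasing order:
  k=1: 41^1 = 41 mod 44
  k=2: 41^2 = 9 mod 44
  k=4: 41^4 = 37 mod 44
  k=5: 41^5 = 37 * 41 = 21 mod 44
  k=10: 41^10 = 5 * 9 = 1 mod 44  <- first divisor giving 1
Order = 10

10


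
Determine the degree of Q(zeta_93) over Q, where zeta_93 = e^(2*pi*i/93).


The degree equals Euler's totient phi(93).
93 = 3 * 31
phi(93) = 60

60


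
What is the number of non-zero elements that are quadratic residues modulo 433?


For prime p, the number of non-zero quadratic residues is (p-1)/2.
= (433-1)/2
= 216

216


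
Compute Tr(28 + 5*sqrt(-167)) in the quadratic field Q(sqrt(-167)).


Tr(a + b*sqrt(d)) = (a + b*sqrt(d)) + (a - b*sqrt(d)) = 2a
= 2 * (28)
= 56

56


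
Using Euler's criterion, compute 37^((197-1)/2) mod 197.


p = 197 is prime and the exponent is (p-1)/2 = 98, so by Euler's criterion 37^98 = (37/197) = +1 or -1 mod 197.
Compute by square-and-multiply:
  98 = 64 + 32 + 2 (binary 1100010)
  Repeated squaring mod 197: 37^1 = 37, 37^2 = 187, 37^4 = 100, 37^8 = 150, 37^16 = 42, 37^32 = 188, 37^64 = 81
  37^98 = 37^64 * 37^32 * 37^2 = 81 * 188 * 187 mod 197
    81 * 188 = 15228 = 59 mod 197
    59 * 187 = 11033 = 1 mod 197
  37^98 = 1 mod 197
Result 1: 37 is a quadratic residue mod 197.
37^98 mod 197 = 1

1


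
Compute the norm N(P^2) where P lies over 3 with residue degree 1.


N(P^a) = p^(a*f)
= 3^(2*1)
= 3^2
= 9

9


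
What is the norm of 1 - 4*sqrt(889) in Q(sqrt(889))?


N(a + b*sqrt(d)) = a^2 - d*b^2
= (1)^2 - (889)*(-4)^2
= 1 - 14224
= -14223

-14223


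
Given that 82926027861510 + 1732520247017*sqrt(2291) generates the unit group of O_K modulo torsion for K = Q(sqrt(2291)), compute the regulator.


epsilon = 82926027861510 + 1732520247017*sqrt(2291)
= 1.6585e+14
R = ln(1.6585e+14)
= 32.7421

32.7421


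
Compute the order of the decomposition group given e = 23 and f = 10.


|D_P| = e * f
= 23 * 10
= 230

230


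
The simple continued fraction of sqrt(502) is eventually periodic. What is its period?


Run the CF algorithm for sqrt(502).
a_0 = floor(sqrt(502)) = 22; set m_0=0, q_0=1.
Recurrence: m' = q*a - m,  q' = (d - m'^2)/q,  a' = floor((a_0 + m')/q').
  step 1: m=22, q=18, a=2
  step 2: m=14, q=17, a=2
  step 3: m=20, q=6, a=7
  step 4: m=22, q=3, a=14
  step 5: m=20, q=34, a=1
  step 6: m=14, q=9, a=4
  step 7: m=22, q=2, a=22
  step 8: m=22, q=9, a=4
  step 9: m=14, q=34, a=1
  step 10: m=20, q=3, a=14
  step 11: m=22, q=6, a=7
  step 12: m=20, q=17, a=2
  step 13: m=14, q=18, a=2
  step 14: m=22, q=1, a=44
a_14 = 2*a_0 = 44, so the period closes here.
sqrt(502) = [22; 2, 2, 7, 14, 1, 4, 22, 4, 1, 14, 7, 2, 2, 44]
Period length = 14

14


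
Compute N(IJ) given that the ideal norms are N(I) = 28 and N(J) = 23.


N(IJ) = N(I) * N(J)
= 28 * 23
= 644

644


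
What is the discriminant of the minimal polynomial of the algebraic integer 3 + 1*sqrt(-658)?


The element 3 + 1*sqrt(-658) has minimal polynomial:
x^2 - 6*x + 667
Discriminant = (-6)^2 - 4*(667)
= 36 - 2668
= -2632

-2632


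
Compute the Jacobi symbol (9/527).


Compute (9/527) via quadratic reciprocity:
  reciprocity: (9/527) -> +(527/9)
  reduce: (5/9)
  reciprocity: (5/9) -> +(9/5)
  reduce: (4/5)
  pull out 2: (2/5) = -1  (since 5 mod 8 = 5)
  pull out 2: (2/5) = -1  (since 5 mod 8 = 5)
  (1/5) = 1
Product of signs = 1

1


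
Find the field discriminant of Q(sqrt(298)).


For K = Q(sqrt(d)) with d squarefree: disc(K) = d if d = 1 mod 4, and disc(K) = 4d if d = 2 or 3 mod 4.
Here d = 298, and d mod 4 = 2.
d = 2 mod 4, not 1 (O_K = Z[sqrt(d)]), so disc(K) = 4d = 4 * (298) = 1192

1192


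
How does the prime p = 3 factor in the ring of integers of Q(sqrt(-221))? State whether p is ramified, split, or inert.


K = Q(sqrt(-221)). Since d mod 4 = 3, disc(K) = -884.
Check p | disc: -884 mod 3 = 1.
p does not divide disc. Compute Legendre symbol (d/p):
1^((3-1)/2) mod 3 = 1
(d/p) = 1, so p splits: (p) = P*P' with e=1, f=1, g=2.
Therefore p is split.

split


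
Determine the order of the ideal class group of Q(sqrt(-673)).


K = Q(sqrt(-673)). d mod 4 = 3, so D = disc(K) = 4d = -2692
h(K) equals the number of primitive reduced positive-definite forms (a, b, c) = a*x^2 + b*x*y + c*y^2 with b^2 - 4ac = D,
where reduced means |b| <= a <= c, with b >= 0 whenever |b| = a or a = c, and primitive means gcd(a, b, c) = 1.
Reduced forces 3a^2 <= |D| = 2692, so 1 <= a <= 29; b must have the parity of D, and c = (b^2 - D)/(4a) must be an integer >= a.
Enumerate a = 1..29, b in [-a, a]:
  a=1: (1, 0, 673)  [1]
  a=2: (2, 2, 337)  [1]
  a=3..10: none
  a=11: (11, -6, 62), (11, 6, 62)  [2]
  a=12: none
  a=13: (13, -8, 53), (13, 8, 53)  [2]
  a=14..18: none
  a=19: (19, -14, 38), (19, 14, 38)  [2]
  a=20..21: none
  a=22: (22, -6, 31), (22, 6, 31)  [2]
  a=23..25: none
  a=26: (26, -18, 29), (26, 18, 29)  [2]
  a=27..29: none
Total reduced forms: 1 + 1 + 2 + 2 + 2 + 2 + 2 = 12
h = 12

12


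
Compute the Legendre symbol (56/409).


p = 409 is prime, so compute (56/409) with the reciprocity algorithm (Jacobi-symbol steps: pull out 2s via (2/n), flip via reciprocity, reduce):
  pull out 2: (2/409) = +1  (since 409 mod 8 = 1)
  pull out 2: (2/409) = +1  (since 409 mod 8 = 1)
  pull out 2: (2/409) = +1  (since 409 mod 8 = 1)
  reciprocity: (7/409) -> +(409/7)
  reduce: (3/7)
  reciprocity: (3/7) -> -(7/3)
  reduce: (1/3)
  (1/3) = 1
Product of signs = -1
(56/409) = -1

-1


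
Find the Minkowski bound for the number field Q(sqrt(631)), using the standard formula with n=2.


d = 631, d mod 4 = 3, so disc(K) = 4d = 2524; |disc(K)| = 2524
Real quadratic field, so n = 2, s = r2 = 0, r1 = 2
M = (n!/n^n) * (4/pi)^s * sqrt(|disc(K)|) = (2!/2^2) * (4/pi)^0 * sqrt(2524)
= 0.5 * 1.000000 * 50.239427
= 25.1197

25.1197


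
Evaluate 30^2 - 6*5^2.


x^2 - d*y^2
= 30^2 - 6*5^2
= 900 - 150
= 750

750


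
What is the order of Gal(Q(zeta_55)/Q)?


|Gal(Q(zeta_55)/Q)| = phi(55)
= 40

40


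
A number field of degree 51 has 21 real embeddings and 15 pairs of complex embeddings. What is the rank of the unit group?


By Dirichlet's unit theorem:
rank = r1 + r2 - 1
= 21 + 15 - 1
= 35

35


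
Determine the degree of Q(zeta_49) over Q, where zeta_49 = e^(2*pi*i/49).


The degree equals Euler's totient phi(49).
49 = 7^2
phi(49) = 42

42


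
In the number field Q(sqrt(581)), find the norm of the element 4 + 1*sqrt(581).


N(a + b*sqrt(d)) = a^2 - d*b^2
= (4)^2 - (581)*(1)^2
= 16 - 581
= -565

-565


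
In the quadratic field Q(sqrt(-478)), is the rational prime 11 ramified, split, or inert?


K = Q(sqrt(-478)). Since d mod 4 = 2, disc(K) = -1912.
Check p | disc: -1912 mod 11 = 2.
p does not divide disc. Compute Legendre symbol (d/p):
6^((11-1)/2) mod 11 = -1
(d/p) = -1, so p is inert: (p) stays prime with e=1, f=2, g=1.
Therefore p is inert.

inert


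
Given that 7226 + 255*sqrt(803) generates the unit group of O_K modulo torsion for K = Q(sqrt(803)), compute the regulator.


epsilon = 7226 + 255*sqrt(803)
= 14451.9999
R = ln(14451.9999)
= 9.5786

9.5786


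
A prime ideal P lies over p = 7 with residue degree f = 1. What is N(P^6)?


N(P^a) = p^(a*f)
= 7^(6*1)
= 7^6
= 117649

117649


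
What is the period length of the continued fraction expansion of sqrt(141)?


Run the CF algorithm for sqrt(141).
a_0 = floor(sqrt(141)) = 11; set m_0=0, q_0=1.
Recurrence: m' = q*a - m,  q' = (d - m'^2)/q,  a' = floor((a_0 + m')/q').
  step 1: m=11, q=20, a=1
  step 2: m=9, q=3, a=6
  step 3: m=9, q=20, a=1
  step 4: m=11, q=1, a=22
a_4 = 2*a_0 = 22, so the period closes here.
sqrt(141) = [11; 1, 6, 1, 22]
Period length = 4

4


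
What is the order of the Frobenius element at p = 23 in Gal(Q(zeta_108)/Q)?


The Frobenius at p in Gal(Q(zeta_n)/Q) = (Z/nZ)* is the class of p, so its order is ord_108(23), the smallest k >= 1 with 23^k = 1 mod 108.
n = 108 = 2^2 * 3^3, phi(108) = 36; the order divides phi(n).
Divisors of 36: 1, 2, 3, 4, 6, 9, 12, 18, 36
Repeated squaring mod 108: 23^1 = 23, 23^2 = 97, 23^4 = 13, 23^8 = 61, 23^16 = 49, 23^32 = 25
Test divisors in increasing order:
  k=1: 23^1 = 23 mod 108
  k=2: 23^2 = 97 mod 108
  k=3: 23^3 = 97 * 23 = 71 mod 108
  k=4: 23^4 = 13 mod 108
  k=6: 23^6 = 13 * 97 = 73 mod 108
  k=9: 23^9 = 61 * 23 = 107 mod 108
  k=12: 23^12 = 61 * 13 = 37 mod 108
  k=18: 23^18 = 49 * 97 = 1 mod 108  <- first divisor giving 1
Order = 18

18


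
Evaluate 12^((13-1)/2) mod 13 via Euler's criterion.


p = 13 is prime and the exponent is (p-1)/2 = 6, so by Euler's criterion 12^6 = (12/13) = +1 or -1 mod 13.
Compute by square-and-multiply:
  6 = 4 + 2 (binary 110)
  Repeated squaring mod 13: 12^1 = 12, 12^2 = 1, 12^4 = 1
  12^6 = 12^4 * 12^2 = 1 * 1 mod 13
    1 * 1 = 1 = 1 mod 13
  12^6 = 1 mod 13
Result 1: 12 is a quadratic residue mod 13.
12^6 mod 13 = 1

1


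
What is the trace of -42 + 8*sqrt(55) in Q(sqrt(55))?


Tr(a + b*sqrt(d)) = (a + b*sqrt(d)) + (a - b*sqrt(d)) = 2a
= 2 * (-42)
= -84

-84


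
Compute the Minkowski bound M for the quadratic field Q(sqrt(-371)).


d = -371, d mod 4 = 1, so disc(K) = d = -371; |disc(K)| = 371
Imaginary quadratic field, so n = 2, s = r2 = 1, r1 = 0
M = (n!/n^n) * (4/pi)^s * sqrt(|disc(K)|) = (2!/2^2) * (4/pi)^1 * sqrt(371)
= 0.5 * 1.273240 * 19.261360
= 12.2622

12.2622


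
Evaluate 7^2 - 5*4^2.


x^2 - d*y^2
= 7^2 - 5*4^2
= 49 - 80
= -31

-31


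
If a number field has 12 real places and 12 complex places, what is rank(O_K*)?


By Dirichlet's unit theorem:
rank = r1 + r2 - 1
= 12 + 12 - 1
= 23

23


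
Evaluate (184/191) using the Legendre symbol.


p = 191 is prime, so compute (184/191) with the reciprocity algorithm (Jacobi-symbol steps: pull out 2s via (2/n), flip via reciprocity, reduce):
  pull out 2: (2/191) = +1  (since 191 mod 8 = 7)
  pull out 2: (2/191) = +1  (since 191 mod 8 = 7)
  pull out 2: (2/191) = +1  (since 191 mod 8 = 7)
  reciprocity: (23/191) -> -(191/23)
  reduce: (7/23)
  reciprocity: (7/23) -> -(23/7)
  reduce: (2/7)
  pull out 2: (2/7) = +1  (since 7 mod 8 = 7)
  (1/7) = 1
Product of signs = 1
(184/191) = 1

1


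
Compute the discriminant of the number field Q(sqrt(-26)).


For K = Q(sqrt(d)) with d squarefree: disc(K) = d if d = 1 mod 4, and disc(K) = 4d if d = 2 or 3 mod 4.
Here d = -26, and d mod 4 = 2.
d = 2 mod 4, not 1 (O_K = Z[sqrt(d)]), so disc(K) = 4d = 4 * (-26) = -104

-104


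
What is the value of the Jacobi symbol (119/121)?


Compute (119/121) via quadratic reciprocity:
  reciprocity: (119/121) -> +(121/119)
  reduce: (2/119)
  pull out 2: (2/119) = +1  (since 119 mod 8 = 7)
  (1/119) = 1
Product of signs = 1

1


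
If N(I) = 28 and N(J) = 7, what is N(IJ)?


N(IJ) = N(I) * N(J)
= 28 * 7
= 196

196


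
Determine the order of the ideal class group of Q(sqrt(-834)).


K = Q(sqrt(-834)). d mod 4 = 2, so D = disc(K) = 4d = -3336
h(K) equals the number of primitive reduced positive-definite forms (a, b, c) = a*x^2 + b*x*y + c*y^2 with b^2 - 4ac = D,
where reduced means |b| <= a <= c, with b >= 0 whenever |b| = a or a = c, and primitive means gcd(a, b, c) = 1.
Reduced forces 3a^2 <= |D| = 3336, so 1 <= a <= 33; b must have the parity of D, and c = (b^2 - D)/(4a) must be an integer >= a.
Enumerate a = 1..33, b in [-a, a]:
  a=1: (1, 0, 834)  [1]
  a=2: (2, 0, 417)  [1]
  a=3: (3, 0, 278)  [1]
  a=4: none
  a=5: (5, -2, 167), (5, 2, 167)  [2]
  a=6: (6, 0, 139)  [1]
  a=7..9: none
  a=10: (10, -8, 85), (10, 8, 85)  [2]
  a=11..14: none
  a=15: (15, -12, 58), (15, 12, 58)  [2]
  a=16: none
  a=17: (17, -8, 50), (17, 8, 50)  [2]
  a=18..24: none
  a=25: (25, -8, 34), (25, 8, 34)  [2]
  a=26..28: none
  a=29: (29, -12, 30), (29, 12, 30)  [2]
  a=30..33: none
Total reduced forms: 1 + 1 + 1 + 2 + 1 + 2 + 2 + 2 + 2 + 2 = 16
h = 16

16


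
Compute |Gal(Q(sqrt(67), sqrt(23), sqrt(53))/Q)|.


The 3 square roots of distinct primes are multiplicatively independent over Q,
so [K:Q] = 2^3 and Gal(K/Q) is isomorphic to (Z/2Z)^3.
|Gal| = 2^3 = 8

8


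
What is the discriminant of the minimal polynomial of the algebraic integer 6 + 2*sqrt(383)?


The element 6 + 2*sqrt(383) has minimal polynomial:
x^2 - 12*x - 1496
Discriminant = (-12)^2 - 4*(-1496)
= 144 + 5984
= 6128

6128


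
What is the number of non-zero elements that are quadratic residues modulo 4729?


For prime p, the number of non-zero quadratic residues is (p-1)/2.
= (4729-1)/2
= 2364

2364


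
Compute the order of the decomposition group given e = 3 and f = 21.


|D_P| = e * f
= 3 * 21
= 63

63


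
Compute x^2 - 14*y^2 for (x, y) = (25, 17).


x^2 - d*y^2
= 25^2 - 14*17^2
= 625 - 4046
= -3421

-3421


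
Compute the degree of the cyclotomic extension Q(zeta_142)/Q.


The degree equals Euler's totient phi(142).
142 = 2 * 71
phi(142) = 70

70


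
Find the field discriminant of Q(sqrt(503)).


For K = Q(sqrt(d)) with d squarefree: disc(K) = d if d = 1 mod 4, and disc(K) = 4d if d = 2 or 3 mod 4.
Here d = 503, and d mod 4 = 3.
d = 3 mod 4, not 1 (O_K = Z[sqrt(d)]), so disc(K) = 4d = 4 * (503) = 2012

2012


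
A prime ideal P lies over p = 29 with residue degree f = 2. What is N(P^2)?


N(P^a) = p^(a*f)
= 29^(2*2)
= 29^4
= 707281

707281


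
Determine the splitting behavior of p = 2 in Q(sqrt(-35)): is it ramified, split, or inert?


K = Q(sqrt(-35)). Since d mod 4 = 1, disc(K) = -35.
Check p | disc: -35 mod 2 = 1.
p=2 does not divide disc (d is 1 mod 4). 2 splits iff d = 1 mod 8.
d mod 8 = 5, so (d/2) = -1.
(d/p) = -1, so p is inert: (p) stays prime with e=1, f=2, g=1.
Therefore p is inert.

inert


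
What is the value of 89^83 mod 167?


p = 167 is prime and the exponent is (p-1)/2 = 83, so by Euler's criterion 89^83 = (89/167) = +1 or -1 mod 167.
Compute by square-and-multiply:
  83 = 64 + 16 + 2 + 1 (binary 1010011)
  Repeated squaring mod 167: 89^1 = 89, 89^2 = 72, 89^4 = 7, 89^8 = 49, 89^16 = 63, 89^32 = 128, 89^64 = 18
  89^83 = 89^64 * 89^16 * 89^2 * 89^1 = 18 * 63 * 72 * 89 mod 167
    18 * 63 = 1134 = 132 mod 167
    132 * 72 = 9504 = 152 mod 167
    152 * 89 = 13528 = 1 mod 167
  89^83 = 1 mod 167
Result 1: 89 is a quadratic residue mod 167.
89^83 mod 167 = 1

1


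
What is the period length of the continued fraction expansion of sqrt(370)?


Run the CF algorithm for sqrt(370).
a_0 = floor(sqrt(370)) = 19; set m_0=0, q_0=1.
Recurrence: m' = q*a - m,  q' = (d - m'^2)/q,  a' = floor((a_0 + m')/q').
  step 1: m=19, q=9, a=4
  step 2: m=17, q=9, a=4
  step 3: m=19, q=1, a=38
a_3 = 2*a_0 = 38, so the period closes here.
sqrt(370) = [19; 4, 4, 38]
Period length = 3

3


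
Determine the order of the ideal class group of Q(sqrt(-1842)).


K = Q(sqrt(-1842)). d mod 4 = 2, so D = disc(K) = 4d = -7368
h(K) equals the number of primitive reduced positive-definite forms (a, b, c) = a*x^2 + b*x*y + c*y^2 with b^2 - 4ac = D,
where reduced means |b| <= a <= c, with b >= 0 whenever |b| = a or a = c, and primitive means gcd(a, b, c) = 1.
Reduced forces 3a^2 <= |D| = 7368, so 1 <= a <= 49; b must have the parity of D, and c = (b^2 - D)/(4a) must be an integer >= a.
Enumerate a = 1..49, b in [-a, a]:
  a=1: (1, 0, 1842)  [1]
  a=2: (2, 0, 921)  [1]
  a=3: (3, 0, 614)  [1]
  a=4..5: none
  a=6: (6, 0, 307)  [1]
  a=7..12: none
  a=13: (13, -4, 142), (13, 4, 142)  [2]
  a=14..18: none
  a=19: (19, -2, 97), (19, 2, 97)  [2]
  a=20..25: none
  a=26: (26, -4, 71), (26, 4, 71)  [2]
  a=27..30: none
  a=31: (31, -14, 61), (31, 14, 61)  [2]
  a=32..37: none
  a=38: (38, -36, 57), (38, 36, 57)  [2]
  a=39: (39, -30, 53), (39, 30, 53)  [2]
  a=40..49: none
Total reduced forms: 1 + 1 + 1 + 1 + 2 + 2 + 2 + 2 + 2 + 2 = 16
h = 16

16


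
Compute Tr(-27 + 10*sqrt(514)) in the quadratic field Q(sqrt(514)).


Tr(a + b*sqrt(d)) = (a + b*sqrt(d)) + (a - b*sqrt(d)) = 2a
= 2 * (-27)
= -54

-54


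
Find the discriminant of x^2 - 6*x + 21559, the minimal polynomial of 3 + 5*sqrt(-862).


The element 3 + 5*sqrt(-862) has minimal polynomial:
x^2 - 6*x + 21559
Discriminant = (-6)^2 - 4*(21559)
= 36 - 86236
= -86200

-86200


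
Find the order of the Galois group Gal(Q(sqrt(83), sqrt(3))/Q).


The 2 square roots of distinct primes are multiplicatively independent over Q,
so [K:Q] = 2^2 and Gal(K/Q) is isomorphic to (Z/2Z)^2.
|Gal| = 2^2 = 4

4


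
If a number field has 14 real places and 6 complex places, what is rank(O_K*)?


By Dirichlet's unit theorem:
rank = r1 + r2 - 1
= 14 + 6 - 1
= 19

19


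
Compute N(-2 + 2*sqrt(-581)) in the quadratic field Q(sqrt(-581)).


N(a + b*sqrt(d)) = a^2 - d*b^2
= (-2)^2 - (-581)*(2)^2
= 4 + 2324
= 2328

2328


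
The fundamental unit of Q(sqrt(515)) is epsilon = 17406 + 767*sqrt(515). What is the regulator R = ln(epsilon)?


epsilon = 17406 + 767*sqrt(515)
= 34812.0000
R = ln(34812.0000)
= 10.4577

10.4577


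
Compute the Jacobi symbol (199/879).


Compute (199/879) via quadratic reciprocity:
  reciprocity: (199/879) -> -(879/199)
  reduce: (83/199)
  reciprocity: (83/199) -> -(199/83)
  reduce: (33/83)
  reciprocity: (33/83) -> +(83/33)
  reduce: (17/33)
  reciprocity: (17/33) -> +(33/17)
  reduce: (16/17)
  pull out 2: (2/17) = +1  (since 17 mod 8 = 1)
  pull out 2: (2/17) = +1  (since 17 mod 8 = 1)
  pull out 2: (2/17) = +1  (since 17 mod 8 = 1)
  pull out 2: (2/17) = +1  (since 17 mod 8 = 1)
  (1/17) = 1
Product of signs = 1

1


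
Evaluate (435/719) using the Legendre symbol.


p = 719 is prime, so compute (435/719) with the reciprocity algorithm (Jacobi-symbol steps: pull out 2s via (2/n), flip via reciprocity, reduce):
  reciprocity: (435/719) -> -(719/435)
  reduce: (284/435)
  pull out 2: (2/435) = -1  (since 435 mod 8 = 3)
  pull out 2: (2/435) = -1  (since 435 mod 8 = 3)
  reciprocity: (71/435) -> -(435/71)
  reduce: (9/71)
  reciprocity: (9/71) -> +(71/9)
  reduce: (8/9)
  pull out 2: (2/9) = +1  (since 9 mod 8 = 1)
  pull out 2: (2/9) = +1  (since 9 mod 8 = 1)
  pull out 2: (2/9) = +1  (since 9 mod 8 = 1)
  (1/9) = 1
Product of signs = 1
(435/719) = 1

1
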